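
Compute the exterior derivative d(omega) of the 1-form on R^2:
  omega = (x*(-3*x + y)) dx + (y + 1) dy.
d(omega) = (-x) dx ∧ dy

For a 1-form omega = sum_i f_i dx_i, the exterior derivative is
  d(omega) = sum_{i < j} (∂f_j/∂x_i - ∂f_i/∂x_j) dx_i ∧ dx_j.
  coefficient of dx ∧ dy: ∂f_2/∂x - ∂f_1/∂y = ∂(y + 1)/∂x - ∂(x*(-3*x + y))/∂y = -x
Assembling: d(omega) = (-x) dx ∧ dy.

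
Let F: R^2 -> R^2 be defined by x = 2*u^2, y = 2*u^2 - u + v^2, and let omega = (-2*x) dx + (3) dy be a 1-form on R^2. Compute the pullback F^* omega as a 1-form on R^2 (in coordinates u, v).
F^* omega = (-16*u^3 + 12*u - 3) du + (6*v) dv

Using F^*(f dg) = (f ∘ F) d(g ∘ F), substitute each coordinate x_i by F_i(u, v) in f_i, and replace dx_i by d F_i = (∂F_i/∂u) du + (∂F_i/∂v) dv.
  For the x component: f_1(F) = -4*u^2; d F_1 = (4*u) du + (0) dv
  For the y component: f_2(F) = 3; d F_2 = (4*u - 1) du + (2*v) dv
Combining and collecting du, dv coefficients:
  coeff of du: -16*u^3 + 12*u - 3
  coeff of dv: 6*v
F^* omega = (-16*u^3 + 12*u - 3) du + (6*v) dv.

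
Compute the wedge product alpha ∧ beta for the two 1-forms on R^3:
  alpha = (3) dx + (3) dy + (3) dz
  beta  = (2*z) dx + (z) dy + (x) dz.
alpha ∧ beta = (-3*z) dx ∧ dy + (3*x - 6*z) dx ∧ dz + (3*x - 3*z) dy ∧ dz

Distribute the wedge, using dx_i ∧ dx_j = -dx_j ∧ dx_i and dx_i ∧ dx_i = 0. For each pair (i, j) with i < j, the coefficient of dx_i ∧ dx_j in alpha ∧ beta is (alpha_i * beta_j - alpha_j * beta_i). Collecting: alpha ∧ beta = (-3*z) dx ∧ dy + (3*x - 6*z) dx ∧ dz + (3*x - 3*z) dy ∧ dz.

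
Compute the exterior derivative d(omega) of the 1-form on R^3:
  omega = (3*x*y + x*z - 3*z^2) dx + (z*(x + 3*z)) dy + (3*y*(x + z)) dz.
d(omega) = (-3*x + z) dx ∧ dy + (-x + 3*y + 6*z) dx ∧ dz + (2*x - 3*z) dy ∧ dz

For a 1-form omega = sum_i f_i dx_i, the exterior derivative is
  d(omega) = sum_{i < j} (∂f_j/∂x_i - ∂f_i/∂x_j) dx_i ∧ dx_j.
  coefficient of dx ∧ dy: ∂f_2/∂x - ∂f_1/∂y = ∂(z*(x + 3*z))/∂x - ∂(3*x*y + x*z - 3*z^2)/∂y = -3*x + z
  coefficient of dx ∧ dz: ∂f_3/∂x - ∂f_1/∂z = ∂(3*y*(x + z))/∂x - ∂(3*x*y + x*z - 3*z^2)/∂z = -x + 3*y + 6*z
  coefficient of dy ∧ dz: ∂f_3/∂y - ∂f_2/∂z = ∂(3*y*(x + z))/∂y - ∂(z*(x + 3*z))/∂z = 2*x - 3*z
Assembling: d(omega) = (-3*x + z) dx ∧ dy + (-x + 3*y + 6*z) dx ∧ dz + (2*x - 3*z) dy ∧ dz.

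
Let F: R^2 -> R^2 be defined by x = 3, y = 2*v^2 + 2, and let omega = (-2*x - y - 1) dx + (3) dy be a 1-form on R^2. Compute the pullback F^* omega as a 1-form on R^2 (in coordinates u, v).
F^* omega = (12*v) dv

Using F^*(f dg) = (f ∘ F) d(g ∘ F), substitute each coordinate x_i by F_i(u, v) in f_i, and replace dx_i by d F_i = (∂F_i/∂u) du + (∂F_i/∂v) dv.
  For the x component: f_1(F) = -2*v^2 - 9; d F_1 = (0) du + (0) dv
  For the y component: f_2(F) = 3; d F_2 = (0) du + (4*v) dv
Combining and collecting du, dv coefficients:
  coeff of du: 0
  coeff of dv: 12*v
F^* omega = (12*v) dv.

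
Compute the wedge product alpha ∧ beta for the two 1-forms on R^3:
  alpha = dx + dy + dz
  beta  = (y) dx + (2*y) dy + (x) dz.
alpha ∧ beta = (y) dx ∧ dy + (x - y) dx ∧ dz + (x - 2*y) dy ∧ dz

Distribute the wedge, using dx_i ∧ dx_j = -dx_j ∧ dx_i and dx_i ∧ dx_i = 0. For each pair (i, j) with i < j, the coefficient of dx_i ∧ dx_j in alpha ∧ beta is (alpha_i * beta_j - alpha_j * beta_i). Collecting: alpha ∧ beta = (y) dx ∧ dy + (x - y) dx ∧ dz + (x - 2*y) dy ∧ dz.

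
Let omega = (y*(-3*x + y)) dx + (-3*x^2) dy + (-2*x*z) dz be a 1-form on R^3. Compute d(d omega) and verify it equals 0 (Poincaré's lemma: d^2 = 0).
d(d omega) = 0

Step 1: d omega = sum_{i<j} (∂f_j/∂x_i - ∂f_i/∂x_j) dx_i ∧ dx_j:
  coeff of dx ∧ dy: -3*x - 2*y
  coeff of dx ∧ dz: -2*z
  coeff of dy ∧ dz: 0
Step 2: Apply d again to each 2-form coefficient. The only possible 3-form in R^3 is dx ∧ dy ∧ dz, with coefficient
  ∂(coeff of dy∧dz)/∂x - ∂(coeff of dx∧dz)/∂y + ∂(coeff of dx∧dy)/∂z
  = ∂/∂x (0) - ∂/∂y (-2*z) + ∂/∂z (-3*x - 2*y).
Each of these terms simplifies to sums of mixed partials that cancel in pairs. The result is 0 (by equality of mixed partials for smooth functions — Schwarz / Clairaut).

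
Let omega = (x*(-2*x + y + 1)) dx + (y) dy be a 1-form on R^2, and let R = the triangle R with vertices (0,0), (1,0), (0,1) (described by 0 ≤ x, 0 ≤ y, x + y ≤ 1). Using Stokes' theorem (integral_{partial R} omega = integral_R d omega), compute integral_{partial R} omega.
integral_(partial R) omega = -1/6

Stokes: integral_partial_R omega = integral_R d omega with d omega = (∂Q/∂x - ∂P/∂y) dx ∧ dy.
  ∂Q/∂x = 0
  ∂P/∂y = x
  integrand = ∂Q/∂x - ∂P/∂y = -x.
Integrating over R: integral_0^1 integral_0^{1-x} (-x) dy dx = -1/6.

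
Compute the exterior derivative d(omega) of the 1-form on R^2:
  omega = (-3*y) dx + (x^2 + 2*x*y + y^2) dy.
d(omega) = (2*x + 2*y + 3) dx ∧ dy

For a 1-form omega = sum_i f_i dx_i, the exterior derivative is
  d(omega) = sum_{i < j} (∂f_j/∂x_i - ∂f_i/∂x_j) dx_i ∧ dx_j.
  coefficient of dx ∧ dy: ∂f_2/∂x - ∂f_1/∂y = ∂(x^2 + 2*x*y + y^2)/∂x - ∂(-3*y)/∂y = 2*x + 2*y + 3
Assembling: d(omega) = (2*x + 2*y + 3) dx ∧ dy.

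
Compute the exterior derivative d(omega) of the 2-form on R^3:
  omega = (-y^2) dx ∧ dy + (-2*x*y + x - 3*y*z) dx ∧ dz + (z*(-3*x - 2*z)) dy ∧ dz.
d(omega) = (2*x) dx ∧ dy ∧ dz

For a 2-form omega = sum_{i<j} g_{ij} dx_i ∧ dx_j, the exterior derivative is
  d(omega) = sum_{i<j} d(g_{ij}) ∧ dx_i ∧ dx_j = sum_{i<j, k} (∂g_{ij}/∂x_k) dx_k ∧ dx_i ∧ dx_j.
Expand each term, using dx_k ∧ dx_i ∧ dx_j = sgn(permutation) dx_{(a)} ∧ dx_{(b)} ∧ dx_{(c)} with (a < b < c) sorted:
  d(-2*x*y + x - 3*y*z) includes (∂/∂y)(-2*x*y + x - 3*y*z) dy = (-2*x - 3*z) dy, which multiplied by dx ∧ dz gives (2*x + 3*z) dx ∧ dy ∧ dz
  d(z*(-3*x - 2*z)) includes (∂/∂x)(z*(-3*x - 2*z)) dx = (-3*z) dx, which multiplied by dy ∧ dz gives (-3*z) dx ∧ dy ∧ dz
Collecting like 3-forms: d(omega) = (2*x) dx ∧ dy ∧ dz.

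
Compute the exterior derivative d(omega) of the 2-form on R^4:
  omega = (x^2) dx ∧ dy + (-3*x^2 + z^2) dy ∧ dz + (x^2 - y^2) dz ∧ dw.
d(omega) = (-6*x) dx ∧ dy ∧ dz + (2*x) dx ∧ dz ∧ dw + (-2*y) dy ∧ dz ∧ dw

For a 2-form omega = sum_{i<j} g_{ij} dx_i ∧ dx_j, the exterior derivative is
  d(omega) = sum_{i<j} d(g_{ij}) ∧ dx_i ∧ dx_j = sum_{i<j, k} (∂g_{ij}/∂x_k) dx_k ∧ dx_i ∧ dx_j.
Expand each term, using dx_k ∧ dx_i ∧ dx_j = sgn(permutation) dx_{(a)} ∧ dx_{(b)} ∧ dx_{(c)} with (a < b < c) sorted:
  d(-3*x^2 + z^2) includes (∂/∂x)(-3*x^2 + z^2) dx = (-6*x) dx, which multiplied by dy ∧ dz gives (-6*x) dx ∧ dy ∧ dz
  d(x^2 - y^2) includes (∂/∂x)(x^2 - y^2) dx = (2*x) dx, which multiplied by dz ∧ dw gives (2*x) dx ∧ dz ∧ dw
  d(x^2 - y^2) includes (∂/∂y)(x^2 - y^2) dy = (-2*y) dy, which multiplied by dz ∧ dw gives (-2*y) dy ∧ dz ∧ dw
Collecting like 3-forms: d(omega) = (-6*x) dx ∧ dy ∧ dz + (2*x) dx ∧ dz ∧ dw + (-2*y) dy ∧ dz ∧ dw.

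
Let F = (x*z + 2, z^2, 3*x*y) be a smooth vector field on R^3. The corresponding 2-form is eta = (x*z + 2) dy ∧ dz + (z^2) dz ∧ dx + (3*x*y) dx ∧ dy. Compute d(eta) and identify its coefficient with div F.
d(eta) = (z) dx ∧ dy ∧ dz; div F = z

For a 2-form in R^3 of the form above, applying d gives a 3-form with coefficient ∂P/∂x + ∂Q/∂y + ∂R/∂z:
  ∂P/∂x = z
  ∂Q/∂y = 0
  ∂R/∂z = 0
Sum = z, which is exactly div F.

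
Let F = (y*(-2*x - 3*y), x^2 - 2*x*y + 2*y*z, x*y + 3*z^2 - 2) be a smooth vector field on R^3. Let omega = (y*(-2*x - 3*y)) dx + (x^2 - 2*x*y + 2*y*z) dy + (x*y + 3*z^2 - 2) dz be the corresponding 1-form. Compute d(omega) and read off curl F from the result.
d(omega) = (x - 2*y) dy ∧ dz + (-y) dz ∧ dx + (4*x + 4*y) dx ∧ dy; curl F = (x - 2*y, -y, 4*x + 4*y)

d omega = sum_{i<j} (∂f_j/∂x_i - ∂f_i/∂x_j) dx_i ∧ dx_j. Under the identification (dy ∧ dz, dz ∧ dx, dx ∧ dy) ↔ (e_x, e_y, e_z), the coefficients are exactly the components of curl F. Compute:
  ∂R/∂y - ∂Q/∂z = (x) - (2*y) = x - 2*y
  ∂P/∂z - ∂R/∂x = (0) - (y) = -y
  ∂Q/∂x - ∂P/∂y = (2*x - 2*y) - (-2*x - 6*y) = 4*x + 4*y.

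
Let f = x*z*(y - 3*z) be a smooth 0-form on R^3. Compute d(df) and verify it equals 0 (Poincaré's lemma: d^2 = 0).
d(df) = 0

Step 1: df = sum_i (∂f/∂x_i) dx_i = (z*(y - 3*z)) dx + (x*z) dy + (x*(y - 6*z)) dz.
Step 2: Apply d again. Using the 1-form formula, the coefficient of dx ∧ dy in d(df) is ∂^2 f/∂x ∂y - ∂^2 f/∂y ∂x = (z) - (z) = 0 (equality of mixed partials for smooth f).
Similarly for dx ∧ dz and dy ∧ dz — all coefficients vanish. So d(df) = 0.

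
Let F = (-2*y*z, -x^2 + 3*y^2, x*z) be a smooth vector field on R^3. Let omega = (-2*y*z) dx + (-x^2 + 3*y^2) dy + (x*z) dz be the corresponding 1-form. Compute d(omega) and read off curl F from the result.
d(omega) = (0) dy ∧ dz + (-2*y - z) dz ∧ dx + (-2*x + 2*z) dx ∧ dy; curl F = (0, -2*y - z, -2*x + 2*z)

d omega = sum_{i<j} (∂f_j/∂x_i - ∂f_i/∂x_j) dx_i ∧ dx_j. Under the identification (dy ∧ dz, dz ∧ dx, dx ∧ dy) ↔ (e_x, e_y, e_z), the coefficients are exactly the components of curl F. Compute:
  ∂R/∂y - ∂Q/∂z = (0) - (0) = 0
  ∂P/∂z - ∂R/∂x = (-2*y) - (z) = -2*y - z
  ∂Q/∂x - ∂P/∂y = (-2*x) - (-2*z) = -2*x + 2*z.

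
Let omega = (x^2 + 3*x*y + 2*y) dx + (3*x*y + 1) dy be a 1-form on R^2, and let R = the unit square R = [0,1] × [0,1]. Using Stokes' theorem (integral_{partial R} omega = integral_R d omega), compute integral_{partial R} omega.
integral_(partial R) omega = -2

Stokes: integral_partial_R omega = integral_R d omega with d omega = (∂Q/∂x - ∂P/∂y) dx ∧ dy.
  ∂Q/∂x = 3*y
  ∂P/∂y = 3*x + 2
  integrand = ∂Q/∂x - ∂P/∂y = -3*x + 3*y - 2.
Integrating over R: integral_0^1 integral_0^1 (-3*x + 3*y - 2) dx dy = -2.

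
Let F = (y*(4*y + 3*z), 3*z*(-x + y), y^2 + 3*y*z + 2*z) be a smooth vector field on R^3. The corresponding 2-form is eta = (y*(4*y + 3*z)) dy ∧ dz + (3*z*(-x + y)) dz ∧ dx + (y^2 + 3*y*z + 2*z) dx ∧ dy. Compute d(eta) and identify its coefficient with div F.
d(eta) = (3*y + 3*z + 2) dx ∧ dy ∧ dz; div F = 3*y + 3*z + 2

For a 2-form in R^3 of the form above, applying d gives a 3-form with coefficient ∂P/∂x + ∂Q/∂y + ∂R/∂z:
  ∂P/∂x = 0
  ∂Q/∂y = 3*z
  ∂R/∂z = 3*y + 2
Sum = 3*y + 3*z + 2, which is exactly div F.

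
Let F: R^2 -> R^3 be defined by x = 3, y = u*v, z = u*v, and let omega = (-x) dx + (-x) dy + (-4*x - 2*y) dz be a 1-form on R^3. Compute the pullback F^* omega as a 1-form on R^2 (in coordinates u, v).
F^* omega = (v*(-2*u*v - 15)) du + (u*(-2*u*v - 15)) dv

Using F^*(f dg) = (f ∘ F) d(g ∘ F), substitute each coordinate x_i by F_i(u, v) in f_i, and replace dx_i by d F_i = (∂F_i/∂u) du + (∂F_i/∂v) dv.
  For the x component: f_1(F) = -3; d F_1 = (0) du + (0) dv
  For the y component: f_2(F) = -3; d F_2 = (v) du + (u) dv
  For the z component: f_3(F) = -2*u*v - 12; d F_3 = (v) du + (u) dv
Combining and collecting du, dv coefficients:
  coeff of du: v*(-2*u*v - 15)
  coeff of dv: u*(-2*u*v - 15)
F^* omega = (v*(-2*u*v - 15)) du + (u*(-2*u*v - 15)) dv.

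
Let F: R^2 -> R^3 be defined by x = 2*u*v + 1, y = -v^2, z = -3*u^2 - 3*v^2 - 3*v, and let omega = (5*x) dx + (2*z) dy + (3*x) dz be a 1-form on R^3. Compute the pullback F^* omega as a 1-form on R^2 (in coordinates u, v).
F^* omega = (-36*u^2*v + 20*u*v^2 - 18*u + 10*v) du + (32*u^2*v - 36*u*v^2 - 18*u*v + 10*u + 12*v^3 + 12*v^2 - 18*v - 9) dv

Using F^*(f dg) = (f ∘ F) d(g ∘ F), substitute each coordinate x_i by F_i(u, v) in f_i, and replace dx_i by d F_i = (∂F_i/∂u) du + (∂F_i/∂v) dv.
  For the x component: f_1(F) = 10*u*v + 5; d F_1 = (2*v) du + (2*u) dv
  For the y component: f_2(F) = -6*u^2 - 6*v^2 - 6*v; d F_2 = (0) du + (-2*v) dv
  For the z component: f_3(F) = 6*u*v + 3; d F_3 = (-6*u) du + (-6*v - 3) dv
Combining and collecting du, dv coefficients:
  coeff of du: -36*u^2*v + 20*u*v^2 - 18*u + 10*v
  coeff of dv: 32*u^2*v - 36*u*v^2 - 18*u*v + 10*u + 12*v^3 + 12*v^2 - 18*v - 9
F^* omega = (-36*u^2*v + 20*u*v^2 - 18*u + 10*v) du + (32*u^2*v - 36*u*v^2 - 18*u*v + 10*u + 12*v^3 + 12*v^2 - 18*v - 9) dv.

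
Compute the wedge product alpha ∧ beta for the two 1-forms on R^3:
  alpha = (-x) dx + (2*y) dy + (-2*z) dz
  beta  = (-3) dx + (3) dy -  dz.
alpha ∧ beta = (-3*x + 6*y) dx ∧ dy + (x - 6*z) dx ∧ dz + (-2*y + 6*z) dy ∧ dz

Distribute the wedge, using dx_i ∧ dx_j = -dx_j ∧ dx_i and dx_i ∧ dx_i = 0. For each pair (i, j) with i < j, the coefficient of dx_i ∧ dx_j in alpha ∧ beta is (alpha_i * beta_j - alpha_j * beta_i). Collecting: alpha ∧ beta = (-3*x + 6*y) dx ∧ dy + (x - 6*z) dx ∧ dz + (-2*y + 6*z) dy ∧ dz.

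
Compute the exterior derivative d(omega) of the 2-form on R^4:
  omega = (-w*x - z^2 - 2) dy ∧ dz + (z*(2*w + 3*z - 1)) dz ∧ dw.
d(omega) = (-w) dx ∧ dy ∧ dz + (-x) dy ∧ dz ∧ dw

For a 2-form omega = sum_{i<j} g_{ij} dx_i ∧ dx_j, the exterior derivative is
  d(omega) = sum_{i<j} d(g_{ij}) ∧ dx_i ∧ dx_j = sum_{i<j, k} (∂g_{ij}/∂x_k) dx_k ∧ dx_i ∧ dx_j.
Expand each term, using dx_k ∧ dx_i ∧ dx_j = sgn(permutation) dx_{(a)} ∧ dx_{(b)} ∧ dx_{(c)} with (a < b < c) sorted:
  d(-w*x - z^2 - 2) includes (∂/∂x)(-w*x - z^2 - 2) dx = (-w) dx, which multiplied by dy ∧ dz gives (-w) dx ∧ dy ∧ dz
  d(-w*x - z^2 - 2) includes (∂/∂w)(-w*x - z^2 - 2) dw = (-x) dw, which multiplied by dy ∧ dz gives (-x) dy ∧ dz ∧ dw
Collecting like 3-forms: d(omega) = (-w) dx ∧ dy ∧ dz + (-x) dy ∧ dz ∧ dw.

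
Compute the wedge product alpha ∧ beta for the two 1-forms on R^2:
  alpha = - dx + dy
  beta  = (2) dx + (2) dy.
alpha ∧ beta = (-4) dx ∧ dy

Distribute the wedge, using dx_i ∧ dx_j = -dx_j ∧ dx_i and dx_i ∧ dx_i = 0. For each pair (i, j) with i < j, the coefficient of dx_i ∧ dx_j in alpha ∧ beta is (alpha_i * beta_j - alpha_j * beta_i). Collecting: alpha ∧ beta = (-4) dx ∧ dy.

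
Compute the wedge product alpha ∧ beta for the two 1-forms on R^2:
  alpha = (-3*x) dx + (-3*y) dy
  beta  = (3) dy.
alpha ∧ beta = (-9*x) dx ∧ dy

Distribute the wedge, using dx_i ∧ dx_j = -dx_j ∧ dx_i and dx_i ∧ dx_i = 0. For each pair (i, j) with i < j, the coefficient of dx_i ∧ dx_j in alpha ∧ beta is (alpha_i * beta_j - alpha_j * beta_i). Collecting: alpha ∧ beta = (-9*x) dx ∧ dy.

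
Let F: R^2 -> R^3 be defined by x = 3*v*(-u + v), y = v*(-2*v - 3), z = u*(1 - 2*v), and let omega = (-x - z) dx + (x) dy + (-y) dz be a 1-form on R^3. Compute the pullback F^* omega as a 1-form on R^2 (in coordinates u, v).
F^* omega = (v*(-15*u*v + 3*u + 5*v^2 - 4*v + 3)) du + (-15*u^2*v + 3*u^2 + 47*u*v^2 - 3*u*v - 30*v^3 - 9*v^2) dv

Using F^*(f dg) = (f ∘ F) d(g ∘ F), substitute each coordinate x_i by F_i(u, v) in f_i, and replace dx_i by d F_i = (∂F_i/∂u) du + (∂F_i/∂v) dv.
  For the x component: f_1(F) = 5*u*v - u - 3*v^2; d F_1 = (-3*v) du + (-3*u + 6*v) dv
  For the y component: f_2(F) = 3*v*(-u + v); d F_2 = (0) du + (-4*v - 3) dv
  For the z component: f_3(F) = v*(2*v + 3); d F_3 = (1 - 2*v) du + (-2*u) dv
Combining and collecting du, dv coefficients:
  coeff of du: v*(-15*u*v + 3*u + 5*v^2 - 4*v + 3)
  coeff of dv: -15*u^2*v + 3*u^2 + 47*u*v^2 - 3*u*v - 30*v^3 - 9*v^2
F^* omega = (v*(-15*u*v + 3*u + 5*v^2 - 4*v + 3)) du + (-15*u^2*v + 3*u^2 + 47*u*v^2 - 3*u*v - 30*v^3 - 9*v^2) dv.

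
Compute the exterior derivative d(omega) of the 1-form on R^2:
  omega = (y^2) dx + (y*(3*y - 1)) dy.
d(omega) = (-2*y) dx ∧ dy

For a 1-form omega = sum_i f_i dx_i, the exterior derivative is
  d(omega) = sum_{i < j} (∂f_j/∂x_i - ∂f_i/∂x_j) dx_i ∧ dx_j.
  coefficient of dx ∧ dy: ∂f_2/∂x - ∂f_1/∂y = ∂(y*(3*y - 1))/∂x - ∂(y^2)/∂y = -2*y
Assembling: d(omega) = (-2*y) dx ∧ dy.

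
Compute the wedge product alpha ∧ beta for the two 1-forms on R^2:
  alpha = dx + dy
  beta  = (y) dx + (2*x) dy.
alpha ∧ beta = (2*x - y) dx ∧ dy

Distribute the wedge, using dx_i ∧ dx_j = -dx_j ∧ dx_i and dx_i ∧ dx_i = 0. For each pair (i, j) with i < j, the coefficient of dx_i ∧ dx_j in alpha ∧ beta is (alpha_i * beta_j - alpha_j * beta_i). Collecting: alpha ∧ beta = (2*x - y) dx ∧ dy.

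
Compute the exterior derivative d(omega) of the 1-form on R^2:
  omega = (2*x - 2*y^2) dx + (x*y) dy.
d(omega) = (5*y) dx ∧ dy

For a 1-form omega = sum_i f_i dx_i, the exterior derivative is
  d(omega) = sum_{i < j} (∂f_j/∂x_i - ∂f_i/∂x_j) dx_i ∧ dx_j.
  coefficient of dx ∧ dy: ∂f_2/∂x - ∂f_1/∂y = ∂(x*y)/∂x - ∂(2*x - 2*y^2)/∂y = 5*y
Assembling: d(omega) = (5*y) dx ∧ dy.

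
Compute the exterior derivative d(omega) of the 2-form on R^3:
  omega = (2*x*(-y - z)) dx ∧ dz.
d(omega) = (2*x) dx ∧ dy ∧ dz

For a 2-form omega = sum_{i<j} g_{ij} dx_i ∧ dx_j, the exterior derivative is
  d(omega) = sum_{i<j} d(g_{ij}) ∧ dx_i ∧ dx_j = sum_{i<j, k} (∂g_{ij}/∂x_k) dx_k ∧ dx_i ∧ dx_j.
Expand each term, using dx_k ∧ dx_i ∧ dx_j = sgn(permutation) dx_{(a)} ∧ dx_{(b)} ∧ dx_{(c)} with (a < b < c) sorted:
  d(2*x*(-y - z)) includes (∂/∂y)(2*x*(-y - z)) dy = (-2*x) dy, which multiplied by dx ∧ dz gives (2*x) dx ∧ dy ∧ dz
Collecting like 3-forms: d(omega) = (2*x) dx ∧ dy ∧ dz.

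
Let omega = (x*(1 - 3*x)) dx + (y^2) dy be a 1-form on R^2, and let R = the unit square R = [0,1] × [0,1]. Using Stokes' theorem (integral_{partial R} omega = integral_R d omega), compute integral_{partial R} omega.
integral_(partial R) omega = 0

Stokes: integral_partial_R omega = integral_R d omega with d omega = (∂Q/∂x - ∂P/∂y) dx ∧ dy.
  ∂Q/∂x = 0
  ∂P/∂y = 0
  integrand = ∂Q/∂x - ∂P/∂y = 0.
Integrating over R: integral_0^1 integral_0^1 (0) dx dy = 0.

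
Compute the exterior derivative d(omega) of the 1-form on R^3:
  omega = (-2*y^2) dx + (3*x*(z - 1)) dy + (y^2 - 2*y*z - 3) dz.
d(omega) = (4*y + 3*z - 3) dx ∧ dy + (-3*x + 2*y - 2*z) dy ∧ dz

For a 1-form omega = sum_i f_i dx_i, the exterior derivative is
  d(omega) = sum_{i < j} (∂f_j/∂x_i - ∂f_i/∂x_j) dx_i ∧ dx_j.
  coefficient of dx ∧ dy: ∂f_2/∂x - ∂f_1/∂y = ∂(3*x*(z - 1))/∂x - ∂(-2*y^2)/∂y = 4*y + 3*z - 3
  coefficient of dy ∧ dz: ∂f_3/∂y - ∂f_2/∂z = ∂(y^2 - 2*y*z - 3)/∂y - ∂(3*x*(z - 1))/∂z = -3*x + 2*y - 2*z
Assembling: d(omega) = (4*y + 3*z - 3) dx ∧ dy + (-3*x + 2*y - 2*z) dy ∧ dz.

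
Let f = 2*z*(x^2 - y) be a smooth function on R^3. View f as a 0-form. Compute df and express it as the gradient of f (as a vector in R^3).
df = (4*x*z) dx + (-2*z) dy + (2*x^2 - 2*y) dz; grad f = (4*x*z, -2*z, 2*x^2 - 2*y)

For a 0-form f, d f = (∂f/∂x) dx + (∂f/∂y) dy + (∂f/∂z) dz. The components of the vector representation are exactly the entries of grad f in Cartesian coordinates:
  ∂f/∂x = 4*x*z
  ∂f/∂y = -2*z
  ∂f/∂z = 2*x^2 - 2*y.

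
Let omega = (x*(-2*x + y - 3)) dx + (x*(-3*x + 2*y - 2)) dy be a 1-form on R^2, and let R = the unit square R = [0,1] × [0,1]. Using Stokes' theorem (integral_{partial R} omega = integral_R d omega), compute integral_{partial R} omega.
integral_(partial R) omega = -9/2

Stokes: integral_partial_R omega = integral_R d omega with d omega = (∂Q/∂x - ∂P/∂y) dx ∧ dy.
  ∂Q/∂x = -6*x + 2*y - 2
  ∂P/∂y = x
  integrand = ∂Q/∂x - ∂P/∂y = -7*x + 2*y - 2.
Integrating over R: integral_0^1 integral_0^1 (-7*x + 2*y - 2) dx dy = -9/2.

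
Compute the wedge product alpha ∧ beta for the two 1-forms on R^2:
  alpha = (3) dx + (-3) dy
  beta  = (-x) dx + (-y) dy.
alpha ∧ beta = (-3*x - 3*y) dx ∧ dy

Distribute the wedge, using dx_i ∧ dx_j = -dx_j ∧ dx_i and dx_i ∧ dx_i = 0. For each pair (i, j) with i < j, the coefficient of dx_i ∧ dx_j in alpha ∧ beta is (alpha_i * beta_j - alpha_j * beta_i). Collecting: alpha ∧ beta = (-3*x - 3*y) dx ∧ dy.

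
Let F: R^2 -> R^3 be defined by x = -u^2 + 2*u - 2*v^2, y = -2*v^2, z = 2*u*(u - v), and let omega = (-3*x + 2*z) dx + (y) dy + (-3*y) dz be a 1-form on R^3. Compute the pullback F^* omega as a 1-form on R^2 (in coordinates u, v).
F^* omega = (-14*u^3 + 8*u^2*v + 26*u^2 + 12*u*v^2 - 8*u*v - 12*u - 12*v^3 + 12*v^2) du + (4*v*(-7*u^2 + u*v + 6*u - 4*v^2)) dv

Using F^*(f dg) = (f ∘ F) d(g ∘ F), substitute each coordinate x_i by F_i(u, v) in f_i, and replace dx_i by d F_i = (∂F_i/∂u) du + (∂F_i/∂v) dv.
  For the x component: f_1(F) = 7*u^2 - 4*u*v - 6*u + 6*v^2; d F_1 = (2 - 2*u) du + (-4*v) dv
  For the y component: f_2(F) = -2*v^2; d F_2 = (0) du + (-4*v) dv
  For the z component: f_3(F) = 6*v^2; d F_3 = (4*u - 2*v) du + (-2*u) dv
Combining and collecting du, dv coefficients:
  coeff of du: -14*u^3 + 8*u^2*v + 26*u^2 + 12*u*v^2 - 8*u*v - 12*u - 12*v^3 + 12*v^2
  coeff of dv: 4*v*(-7*u^2 + u*v + 6*u - 4*v^2)
F^* omega = (-14*u^3 + 8*u^2*v + 26*u^2 + 12*u*v^2 - 8*u*v - 12*u - 12*v^3 + 12*v^2) du + (4*v*(-7*u^2 + u*v + 6*u - 4*v^2)) dv.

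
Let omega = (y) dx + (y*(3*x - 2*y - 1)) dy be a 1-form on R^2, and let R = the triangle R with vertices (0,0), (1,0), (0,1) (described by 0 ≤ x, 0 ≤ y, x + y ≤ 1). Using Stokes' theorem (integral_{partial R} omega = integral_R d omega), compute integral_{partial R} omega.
integral_(partial R) omega = 0

Stokes: integral_partial_R omega = integral_R d omega with d omega = (∂Q/∂x - ∂P/∂y) dx ∧ dy.
  ∂Q/∂x = 3*y
  ∂P/∂y = 1
  integrand = ∂Q/∂x - ∂P/∂y = 3*y - 1.
Integrating over R: integral_0^1 integral_0^{1-x} (3*y - 1) dy dx = 0.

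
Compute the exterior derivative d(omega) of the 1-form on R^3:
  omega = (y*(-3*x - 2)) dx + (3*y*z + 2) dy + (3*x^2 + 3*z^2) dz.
d(omega) = (3*x + 2) dx ∧ dy + (6*x) dx ∧ dz + (-3*y) dy ∧ dz

For a 1-form omega = sum_i f_i dx_i, the exterior derivative is
  d(omega) = sum_{i < j} (∂f_j/∂x_i - ∂f_i/∂x_j) dx_i ∧ dx_j.
  coefficient of dx ∧ dy: ∂f_2/∂x - ∂f_1/∂y = ∂(3*y*z + 2)/∂x - ∂(y*(-3*x - 2))/∂y = 3*x + 2
  coefficient of dx ∧ dz: ∂f_3/∂x - ∂f_1/∂z = ∂(3*x^2 + 3*z^2)/∂x - ∂(y*(-3*x - 2))/∂z = 6*x
  coefficient of dy ∧ dz: ∂f_3/∂y - ∂f_2/∂z = ∂(3*x^2 + 3*z^2)/∂y - ∂(3*y*z + 2)/∂z = -3*y
Assembling: d(omega) = (3*x + 2) dx ∧ dy + (6*x) dx ∧ dz + (-3*y) dy ∧ dz.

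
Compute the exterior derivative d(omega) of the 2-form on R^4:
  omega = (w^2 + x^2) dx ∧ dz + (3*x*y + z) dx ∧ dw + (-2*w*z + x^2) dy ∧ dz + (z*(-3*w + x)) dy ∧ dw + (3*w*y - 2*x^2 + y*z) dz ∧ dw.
d(omega) = (2*w - 4*x - 1) dx ∧ dz ∧ dw + (-3*x + z) dx ∧ dy ∧ dw + (2*x) dx ∧ dy ∧ dz + (6*w - x - z) dy ∧ dz ∧ dw

For a 2-form omega = sum_{i<j} g_{ij} dx_i ∧ dx_j, the exterior derivative is
  d(omega) = sum_{i<j} d(g_{ij}) ∧ dx_i ∧ dx_j = sum_{i<j, k} (∂g_{ij}/∂x_k) dx_k ∧ dx_i ∧ dx_j.
Expand each term, using dx_k ∧ dx_i ∧ dx_j = sgn(permutation) dx_{(a)} ∧ dx_{(b)} ∧ dx_{(c)} with (a < b < c) sorted:
  d(w^2 + x^2) includes (∂/∂w)(w^2 + x^2) dw = (2*w) dw, which multiplied by dx ∧ dz gives (2*w) dx ∧ dz ∧ dw
  d(3*x*y + z) includes (∂/∂y)(3*x*y + z) dy = (3*x) dy, which multiplied by dx ∧ dw gives (-3*x) dx ∧ dy ∧ dw
  d(3*x*y + z) includes (∂/∂z)(3*x*y + z) dz = (1) dz, which multiplied by dx ∧ dw gives (-1) dx ∧ dz ∧ dw
  d(-2*w*z + x^2) includes (∂/∂x)(-2*w*z + x^2) dx = (2*x) dx, which multiplied by dy ∧ dz gives (2*x) dx ∧ dy ∧ dz
  d(-2*w*z + x^2) includes (∂/∂w)(-2*w*z + x^2) dw = (-2*z) dw, which multiplied by dy ∧ dz gives (-2*z) dy ∧ dz ∧ dw
  d(z*(-3*w + x)) includes (∂/∂x)(z*(-3*w + x)) dx = (z) dx, which multiplied by dy ∧ dw gives (z) dx ∧ dy ∧ dw
  d(z*(-3*w + x)) includes (∂/∂z)(z*(-3*w + x)) dz = (-3*w + x) dz, which multiplied by dy ∧ dw gives (3*w - x) dy ∧ dz ∧ dw
  d(3*w*y - 2*x^2 + y*z) includes (∂/∂x)(3*w*y - 2*x^2 + y*z) dx = (-4*x) dx, which multiplied by dz ∧ dw gives (-4*x) dx ∧ dz ∧ dw
  d(3*w*y - 2*x^2 + y*z) includes (∂/∂y)(3*w*y - 2*x^2 + y*z) dy = (3*w + z) dy, which multiplied by dz ∧ dw gives (3*w + z) dy ∧ dz ∧ dw
Collecting like 3-forms: d(omega) = (2*w - 4*x - 1) dx ∧ dz ∧ dw + (-3*x + z) dx ∧ dy ∧ dw + (2*x) dx ∧ dy ∧ dz + (6*w - x - z) dy ∧ dz ∧ dw.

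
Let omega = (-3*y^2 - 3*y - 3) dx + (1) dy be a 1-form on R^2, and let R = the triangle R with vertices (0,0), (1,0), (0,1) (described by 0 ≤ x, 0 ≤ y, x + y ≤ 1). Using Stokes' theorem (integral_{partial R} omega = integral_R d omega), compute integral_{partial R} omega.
integral_(partial R) omega = 5/2

Stokes: integral_partial_R omega = integral_R d omega with d omega = (∂Q/∂x - ∂P/∂y) dx ∧ dy.
  ∂Q/∂x = 0
  ∂P/∂y = -6*y - 3
  integrand = ∂Q/∂x - ∂P/∂y = 6*y + 3.
Integrating over R: integral_0^1 integral_0^{1-x} (6*y + 3) dy dx = 5/2.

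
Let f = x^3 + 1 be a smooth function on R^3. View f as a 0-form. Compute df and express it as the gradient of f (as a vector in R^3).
df = (3*x^2) dx + (0) dy + (0) dz; grad f = (3*x^2, 0, 0)

For a 0-form f, d f = (∂f/∂x) dx + (∂f/∂y) dy + (∂f/∂z) dz. The components of the vector representation are exactly the entries of grad f in Cartesian coordinates:
  ∂f/∂x = 3*x^2
  ∂f/∂y = 0
  ∂f/∂z = 0.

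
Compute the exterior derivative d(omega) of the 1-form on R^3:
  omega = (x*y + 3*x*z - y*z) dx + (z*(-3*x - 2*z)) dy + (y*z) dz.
d(omega) = (-x - 2*z) dx ∧ dy + (-3*x + y) dx ∧ dz + (3*x + 5*z) dy ∧ dz

For a 1-form omega = sum_i f_i dx_i, the exterior derivative is
  d(omega) = sum_{i < j} (∂f_j/∂x_i - ∂f_i/∂x_j) dx_i ∧ dx_j.
  coefficient of dx ∧ dy: ∂f_2/∂x - ∂f_1/∂y = ∂(z*(-3*x - 2*z))/∂x - ∂(x*y + 3*x*z - y*z)/∂y = -x - 2*z
  coefficient of dx ∧ dz: ∂f_3/∂x - ∂f_1/∂z = ∂(y*z)/∂x - ∂(x*y + 3*x*z - y*z)/∂z = -3*x + y
  coefficient of dy ∧ dz: ∂f_3/∂y - ∂f_2/∂z = ∂(y*z)/∂y - ∂(z*(-3*x - 2*z))/∂z = 3*x + 5*z
Assembling: d(omega) = (-x - 2*z) dx ∧ dy + (-3*x + y) dx ∧ dz + (3*x + 5*z) dy ∧ dz.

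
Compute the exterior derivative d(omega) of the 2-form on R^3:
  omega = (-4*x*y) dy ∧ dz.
d(omega) = (-4*y) dx ∧ dy ∧ dz

For a 2-form omega = sum_{i<j} g_{ij} dx_i ∧ dx_j, the exterior derivative is
  d(omega) = sum_{i<j} d(g_{ij}) ∧ dx_i ∧ dx_j = sum_{i<j, k} (∂g_{ij}/∂x_k) dx_k ∧ dx_i ∧ dx_j.
Expand each term, using dx_k ∧ dx_i ∧ dx_j = sgn(permutation) dx_{(a)} ∧ dx_{(b)} ∧ dx_{(c)} with (a < b < c) sorted:
  d(-4*x*y) includes (∂/∂x)(-4*x*y) dx = (-4*y) dx, which multiplied by dy ∧ dz gives (-4*y) dx ∧ dy ∧ dz
Collecting like 3-forms: d(omega) = (-4*y) dx ∧ dy ∧ dz.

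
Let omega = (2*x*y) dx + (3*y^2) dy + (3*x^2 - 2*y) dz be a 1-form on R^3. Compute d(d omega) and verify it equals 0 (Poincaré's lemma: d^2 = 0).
d(d omega) = 0

Step 1: d omega = sum_{i<j} (∂f_j/∂x_i - ∂f_i/∂x_j) dx_i ∧ dx_j:
  coeff of dx ∧ dy: -2*x
  coeff of dx ∧ dz: 6*x
  coeff of dy ∧ dz: -2
Step 2: Apply d again to each 2-form coefficient. The only possible 3-form in R^3 is dx ∧ dy ∧ dz, with coefficient
  ∂(coeff of dy∧dz)/∂x - ∂(coeff of dx∧dz)/∂y + ∂(coeff of dx∧dy)/∂z
  = ∂/∂x (-2) - ∂/∂y (6*x) + ∂/∂z (-2*x).
Each of these terms simplifies to sums of mixed partials that cancel in pairs. The result is 0 (by equality of mixed partials for smooth functions — Schwarz / Clairaut).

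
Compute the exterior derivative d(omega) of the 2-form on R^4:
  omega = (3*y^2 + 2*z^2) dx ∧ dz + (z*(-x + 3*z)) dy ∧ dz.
d(omega) = (-6*y - z) dx ∧ dy ∧ dz

For a 2-form omega = sum_{i<j} g_{ij} dx_i ∧ dx_j, the exterior derivative is
  d(omega) = sum_{i<j} d(g_{ij}) ∧ dx_i ∧ dx_j = sum_{i<j, k} (∂g_{ij}/∂x_k) dx_k ∧ dx_i ∧ dx_j.
Expand each term, using dx_k ∧ dx_i ∧ dx_j = sgn(permutation) dx_{(a)} ∧ dx_{(b)} ∧ dx_{(c)} with (a < b < c) sorted:
  d(3*y^2 + 2*z^2) includes (∂/∂y)(3*y^2 + 2*z^2) dy = (6*y) dy, which multiplied by dx ∧ dz gives (-6*y) dx ∧ dy ∧ dz
  d(z*(-x + 3*z)) includes (∂/∂x)(z*(-x + 3*z)) dx = (-z) dx, which multiplied by dy ∧ dz gives (-z) dx ∧ dy ∧ dz
Collecting like 3-forms: d(omega) = (-6*y - z) dx ∧ dy ∧ dz.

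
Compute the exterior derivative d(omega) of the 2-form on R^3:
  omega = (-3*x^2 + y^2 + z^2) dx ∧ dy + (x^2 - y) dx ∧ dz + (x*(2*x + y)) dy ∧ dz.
d(omega) = (4*x + y + 2*z + 1) dx ∧ dy ∧ dz

For a 2-form omega = sum_{i<j} g_{ij} dx_i ∧ dx_j, the exterior derivative is
  d(omega) = sum_{i<j} d(g_{ij}) ∧ dx_i ∧ dx_j = sum_{i<j, k} (∂g_{ij}/∂x_k) dx_k ∧ dx_i ∧ dx_j.
Expand each term, using dx_k ∧ dx_i ∧ dx_j = sgn(permutation) dx_{(a)} ∧ dx_{(b)} ∧ dx_{(c)} with (a < b < c) sorted:
  d(-3*x^2 + y^2 + z^2) includes (∂/∂z)(-3*x^2 + y^2 + z^2) dz = (2*z) dz, which multiplied by dx ∧ dy gives (2*z) dx ∧ dy ∧ dz
  d(x^2 - y) includes (∂/∂y)(x^2 - y) dy = (-1) dy, which multiplied by dx ∧ dz gives (1) dx ∧ dy ∧ dz
  d(x*(2*x + y)) includes (∂/∂x)(x*(2*x + y)) dx = (4*x + y) dx, which multiplied by dy ∧ dz gives (4*x + y) dx ∧ dy ∧ dz
Collecting like 3-forms: d(omega) = (4*x + y + 2*z + 1) dx ∧ dy ∧ dz.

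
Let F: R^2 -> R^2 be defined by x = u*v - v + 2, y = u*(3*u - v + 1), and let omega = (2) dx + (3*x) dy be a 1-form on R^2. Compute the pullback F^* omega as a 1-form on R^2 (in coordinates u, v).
F^* omega = (18*u^2*v - 3*u*v^2 - 15*u*v + 36*u + 3*v^2 - 7*v + 6) du + (-3*u^2*v + 3*u*v - 4*u - 2) dv

Using F^*(f dg) = (f ∘ F) d(g ∘ F), substitute each coordinate x_i by F_i(u, v) in f_i, and replace dx_i by d F_i = (∂F_i/∂u) du + (∂F_i/∂v) dv.
  For the x component: f_1(F) = 2; d F_1 = (v) du + (u - 1) dv
  For the y component: f_2(F) = 3*u*v - 3*v + 6; d F_2 = (6*u - v + 1) du + (-u) dv
Combining and collecting du, dv coefficients:
  coeff of du: 18*u^2*v - 3*u*v^2 - 15*u*v + 36*u + 3*v^2 - 7*v + 6
  coeff of dv: -3*u^2*v + 3*u*v - 4*u - 2
F^* omega = (18*u^2*v - 3*u*v^2 - 15*u*v + 36*u + 3*v^2 - 7*v + 6) du + (-3*u^2*v + 3*u*v - 4*u - 2) dv.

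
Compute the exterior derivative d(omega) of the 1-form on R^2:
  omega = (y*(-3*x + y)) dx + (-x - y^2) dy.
d(omega) = (3*x - 2*y - 1) dx ∧ dy

For a 1-form omega = sum_i f_i dx_i, the exterior derivative is
  d(omega) = sum_{i < j} (∂f_j/∂x_i - ∂f_i/∂x_j) dx_i ∧ dx_j.
  coefficient of dx ∧ dy: ∂f_2/∂x - ∂f_1/∂y = ∂(-x - y^2)/∂x - ∂(y*(-3*x + y))/∂y = 3*x - 2*y - 1
Assembling: d(omega) = (3*x - 2*y - 1) dx ∧ dy.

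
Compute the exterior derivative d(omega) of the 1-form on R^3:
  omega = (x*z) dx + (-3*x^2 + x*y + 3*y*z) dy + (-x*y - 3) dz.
d(omega) = (-6*x + y) dx ∧ dy + (-x - y) dx ∧ dz + (-x - 3*y) dy ∧ dz

For a 1-form omega = sum_i f_i dx_i, the exterior derivative is
  d(omega) = sum_{i < j} (∂f_j/∂x_i - ∂f_i/∂x_j) dx_i ∧ dx_j.
  coefficient of dx ∧ dy: ∂f_2/∂x - ∂f_1/∂y = ∂(-3*x^2 + x*y + 3*y*z)/∂x - ∂(x*z)/∂y = -6*x + y
  coefficient of dx ∧ dz: ∂f_3/∂x - ∂f_1/∂z = ∂(-x*y - 3)/∂x - ∂(x*z)/∂z = -x - y
  coefficient of dy ∧ dz: ∂f_3/∂y - ∂f_2/∂z = ∂(-x*y - 3)/∂y - ∂(-3*x^2 + x*y + 3*y*z)/∂z = -x - 3*y
Assembling: d(omega) = (-6*x + y) dx ∧ dy + (-x - y) dx ∧ dz + (-x - 3*y) dy ∧ dz.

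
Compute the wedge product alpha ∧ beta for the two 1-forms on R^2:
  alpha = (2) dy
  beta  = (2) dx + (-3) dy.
alpha ∧ beta = (-4) dx ∧ dy

Distribute the wedge, using dx_i ∧ dx_j = -dx_j ∧ dx_i and dx_i ∧ dx_i = 0. For each pair (i, j) with i < j, the coefficient of dx_i ∧ dx_j in alpha ∧ beta is (alpha_i * beta_j - alpha_j * beta_i). Collecting: alpha ∧ beta = (-4) dx ∧ dy.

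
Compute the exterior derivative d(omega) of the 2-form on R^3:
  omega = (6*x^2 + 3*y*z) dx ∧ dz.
d(omega) = (-3*z) dx ∧ dy ∧ dz

For a 2-form omega = sum_{i<j} g_{ij} dx_i ∧ dx_j, the exterior derivative is
  d(omega) = sum_{i<j} d(g_{ij}) ∧ dx_i ∧ dx_j = sum_{i<j, k} (∂g_{ij}/∂x_k) dx_k ∧ dx_i ∧ dx_j.
Expand each term, using dx_k ∧ dx_i ∧ dx_j = sgn(permutation) dx_{(a)} ∧ dx_{(b)} ∧ dx_{(c)} with (a < b < c) sorted:
  d(6*x^2 + 3*y*z) includes (∂/∂y)(6*x^2 + 3*y*z) dy = (3*z) dy, which multiplied by dx ∧ dz gives (-3*z) dx ∧ dy ∧ dz
Collecting like 3-forms: d(omega) = (-3*z) dx ∧ dy ∧ dz.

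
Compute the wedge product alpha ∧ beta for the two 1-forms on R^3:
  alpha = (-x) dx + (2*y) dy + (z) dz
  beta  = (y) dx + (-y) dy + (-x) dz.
alpha ∧ beta = (y*(x - 2*y)) dx ∧ dy + (x^2 - y*z) dx ∧ dz + (y*(-2*x + z)) dy ∧ dz

Distribute the wedge, using dx_i ∧ dx_j = -dx_j ∧ dx_i and dx_i ∧ dx_i = 0. For each pair (i, j) with i < j, the coefficient of dx_i ∧ dx_j in alpha ∧ beta is (alpha_i * beta_j - alpha_j * beta_i). Collecting: alpha ∧ beta = (y*(x - 2*y)) dx ∧ dy + (x^2 - y*z) dx ∧ dz + (y*(-2*x + z)) dy ∧ dz.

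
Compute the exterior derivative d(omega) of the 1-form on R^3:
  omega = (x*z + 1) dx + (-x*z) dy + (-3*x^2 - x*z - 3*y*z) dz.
d(omega) = (-z) dx ∧ dy + (-7*x - z) dx ∧ dz + (x - 3*z) dy ∧ dz

For a 1-form omega = sum_i f_i dx_i, the exterior derivative is
  d(omega) = sum_{i < j} (∂f_j/∂x_i - ∂f_i/∂x_j) dx_i ∧ dx_j.
  coefficient of dx ∧ dy: ∂f_2/∂x - ∂f_1/∂y = ∂(-x*z)/∂x - ∂(x*z + 1)/∂y = -z
  coefficient of dx ∧ dz: ∂f_3/∂x - ∂f_1/∂z = ∂(-3*x^2 - x*z - 3*y*z)/∂x - ∂(x*z + 1)/∂z = -7*x - z
  coefficient of dy ∧ dz: ∂f_3/∂y - ∂f_2/∂z = ∂(-3*x^2 - x*z - 3*y*z)/∂y - ∂(-x*z)/∂z = x - 3*z
Assembling: d(omega) = (-z) dx ∧ dy + (-7*x - z) dx ∧ dz + (x - 3*z) dy ∧ dz.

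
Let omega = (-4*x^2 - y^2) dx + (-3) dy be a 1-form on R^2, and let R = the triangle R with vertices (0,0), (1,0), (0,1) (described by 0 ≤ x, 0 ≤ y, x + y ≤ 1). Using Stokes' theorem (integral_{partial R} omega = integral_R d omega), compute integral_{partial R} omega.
integral_(partial R) omega = 1/3

Stokes: integral_partial_R omega = integral_R d omega with d omega = (∂Q/∂x - ∂P/∂y) dx ∧ dy.
  ∂Q/∂x = 0
  ∂P/∂y = -2*y
  integrand = ∂Q/∂x - ∂P/∂y = 2*y.
Integrating over R: integral_0^1 integral_0^{1-x} (2*y) dy dx = 1/3.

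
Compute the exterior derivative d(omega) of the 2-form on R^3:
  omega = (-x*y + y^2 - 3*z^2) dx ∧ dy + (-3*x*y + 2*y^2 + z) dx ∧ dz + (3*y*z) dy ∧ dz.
d(omega) = (3*x - 4*y - 6*z) dx ∧ dy ∧ dz

For a 2-form omega = sum_{i<j} g_{ij} dx_i ∧ dx_j, the exterior derivative is
  d(omega) = sum_{i<j} d(g_{ij}) ∧ dx_i ∧ dx_j = sum_{i<j, k} (∂g_{ij}/∂x_k) dx_k ∧ dx_i ∧ dx_j.
Expand each term, using dx_k ∧ dx_i ∧ dx_j = sgn(permutation) dx_{(a)} ∧ dx_{(b)} ∧ dx_{(c)} with (a < b < c) sorted:
  d(-x*y + y^2 - 3*z^2) includes (∂/∂z)(-x*y + y^2 - 3*z^2) dz = (-6*z) dz, which multiplied by dx ∧ dy gives (-6*z) dx ∧ dy ∧ dz
  d(-3*x*y + 2*y^2 + z) includes (∂/∂y)(-3*x*y + 2*y^2 + z) dy = (-3*x + 4*y) dy, which multiplied by dx ∧ dz gives (3*x - 4*y) dx ∧ dy ∧ dz
Collecting like 3-forms: d(omega) = (3*x - 4*y - 6*z) dx ∧ dy ∧ dz.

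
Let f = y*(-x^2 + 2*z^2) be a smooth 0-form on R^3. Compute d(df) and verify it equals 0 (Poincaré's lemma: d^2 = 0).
d(df) = 0

Step 1: df = sum_i (∂f/∂x_i) dx_i = (-2*x*y) dx + (-x^2 + 2*z^2) dy + (4*y*z) dz.
Step 2: Apply d again. Using the 1-form formula, the coefficient of dx ∧ dy in d(df) is ∂^2 f/∂x ∂y - ∂^2 f/∂y ∂x = (-2*x) - (-2*x) = 0 (equality of mixed partials for smooth f).
Similarly for dx ∧ dz and dy ∧ dz — all coefficients vanish. So d(df) = 0.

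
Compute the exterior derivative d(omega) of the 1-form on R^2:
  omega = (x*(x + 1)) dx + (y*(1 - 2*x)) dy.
d(omega) = (-2*y) dx ∧ dy

For a 1-form omega = sum_i f_i dx_i, the exterior derivative is
  d(omega) = sum_{i < j} (∂f_j/∂x_i - ∂f_i/∂x_j) dx_i ∧ dx_j.
  coefficient of dx ∧ dy: ∂f_2/∂x - ∂f_1/∂y = ∂(y*(1 - 2*x))/∂x - ∂(x*(x + 1))/∂y = -2*y
Assembling: d(omega) = (-2*y) dx ∧ dy.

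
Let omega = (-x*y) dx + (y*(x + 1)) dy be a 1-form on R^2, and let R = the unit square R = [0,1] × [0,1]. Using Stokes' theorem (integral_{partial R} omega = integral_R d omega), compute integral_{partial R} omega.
integral_(partial R) omega = 1

Stokes: integral_partial_R omega = integral_R d omega with d omega = (∂Q/∂x - ∂P/∂y) dx ∧ dy.
  ∂Q/∂x = y
  ∂P/∂y = -x
  integrand = ∂Q/∂x - ∂P/∂y = x + y.
Integrating over R: integral_0^1 integral_0^1 (x + y) dx dy = 1.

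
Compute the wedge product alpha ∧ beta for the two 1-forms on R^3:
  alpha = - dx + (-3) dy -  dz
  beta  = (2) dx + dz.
alpha ∧ beta = (1) dx ∧ dz + (6) dx ∧ dy + (-3) dy ∧ dz

Distribute the wedge, using dx_i ∧ dx_j = -dx_j ∧ dx_i and dx_i ∧ dx_i = 0. For each pair (i, j) with i < j, the coefficient of dx_i ∧ dx_j in alpha ∧ beta is (alpha_i * beta_j - alpha_j * beta_i). Collecting: alpha ∧ beta = (1) dx ∧ dz + (6) dx ∧ dy + (-3) dy ∧ dz.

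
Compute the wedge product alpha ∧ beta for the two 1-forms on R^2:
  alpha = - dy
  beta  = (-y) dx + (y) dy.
alpha ∧ beta = (-y) dx ∧ dy

Distribute the wedge, using dx_i ∧ dx_j = -dx_j ∧ dx_i and dx_i ∧ dx_i = 0. For each pair (i, j) with i < j, the coefficient of dx_i ∧ dx_j in alpha ∧ beta is (alpha_i * beta_j - alpha_j * beta_i). Collecting: alpha ∧ beta = (-y) dx ∧ dy.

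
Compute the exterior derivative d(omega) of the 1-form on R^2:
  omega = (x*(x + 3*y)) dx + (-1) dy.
d(omega) = (-3*x) dx ∧ dy

For a 1-form omega = sum_i f_i dx_i, the exterior derivative is
  d(omega) = sum_{i < j} (∂f_j/∂x_i - ∂f_i/∂x_j) dx_i ∧ dx_j.
  coefficient of dx ∧ dy: ∂f_2/∂x - ∂f_1/∂y = ∂(-1)/∂x - ∂(x*(x + 3*y))/∂y = -3*x
Assembling: d(omega) = (-3*x) dx ∧ dy.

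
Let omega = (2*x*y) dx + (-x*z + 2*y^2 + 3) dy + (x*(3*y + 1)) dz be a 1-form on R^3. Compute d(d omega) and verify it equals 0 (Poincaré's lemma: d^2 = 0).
d(d omega) = 0

Step 1: d omega = sum_{i<j} (∂f_j/∂x_i - ∂f_i/∂x_j) dx_i ∧ dx_j:
  coeff of dx ∧ dy: -2*x - z
  coeff of dx ∧ dz: 3*y + 1
  coeff of dy ∧ dz: 4*x
Step 2: Apply d again to each 2-form coefficient. The only possible 3-form in R^3 is dx ∧ dy ∧ dz, with coefficient
  ∂(coeff of dy∧dz)/∂x - ∂(coeff of dx∧dz)/∂y + ∂(coeff of dx∧dy)/∂z
  = ∂/∂x (4*x) - ∂/∂y (3*y + 1) + ∂/∂z (-2*x - z).
Each of these terms simplifies to sums of mixed partials that cancel in pairs. The result is 0 (by equality of mixed partials for smooth functions — Schwarz / Clairaut).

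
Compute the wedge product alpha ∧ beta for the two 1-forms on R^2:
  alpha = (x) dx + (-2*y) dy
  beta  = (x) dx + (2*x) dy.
alpha ∧ beta = (2*x*(x + y)) dx ∧ dy

Distribute the wedge, using dx_i ∧ dx_j = -dx_j ∧ dx_i and dx_i ∧ dx_i = 0. For each pair (i, j) with i < j, the coefficient of dx_i ∧ dx_j in alpha ∧ beta is (alpha_i * beta_j - alpha_j * beta_i). Collecting: alpha ∧ beta = (2*x*(x + y)) dx ∧ dy.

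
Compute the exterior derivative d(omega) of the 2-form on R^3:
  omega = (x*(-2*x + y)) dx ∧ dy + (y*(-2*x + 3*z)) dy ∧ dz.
d(omega) = (-2*y) dx ∧ dy ∧ dz

For a 2-form omega = sum_{i<j} g_{ij} dx_i ∧ dx_j, the exterior derivative is
  d(omega) = sum_{i<j} d(g_{ij}) ∧ dx_i ∧ dx_j = sum_{i<j, k} (∂g_{ij}/∂x_k) dx_k ∧ dx_i ∧ dx_j.
Expand each term, using dx_k ∧ dx_i ∧ dx_j = sgn(permutation) dx_{(a)} ∧ dx_{(b)} ∧ dx_{(c)} with (a < b < c) sorted:
  d(y*(-2*x + 3*z)) includes (∂/∂x)(y*(-2*x + 3*z)) dx = (-2*y) dx, which multiplied by dy ∧ dz gives (-2*y) dx ∧ dy ∧ dz
Collecting like 3-forms: d(omega) = (-2*y) dx ∧ dy ∧ dz.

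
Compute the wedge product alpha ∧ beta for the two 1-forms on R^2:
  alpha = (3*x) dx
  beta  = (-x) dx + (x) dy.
alpha ∧ beta = (3*x^2) dx ∧ dy

Distribute the wedge, using dx_i ∧ dx_j = -dx_j ∧ dx_i and dx_i ∧ dx_i = 0. For each pair (i, j) with i < j, the coefficient of dx_i ∧ dx_j in alpha ∧ beta is (alpha_i * beta_j - alpha_j * beta_i). Collecting: alpha ∧ beta = (3*x^2) dx ∧ dy.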